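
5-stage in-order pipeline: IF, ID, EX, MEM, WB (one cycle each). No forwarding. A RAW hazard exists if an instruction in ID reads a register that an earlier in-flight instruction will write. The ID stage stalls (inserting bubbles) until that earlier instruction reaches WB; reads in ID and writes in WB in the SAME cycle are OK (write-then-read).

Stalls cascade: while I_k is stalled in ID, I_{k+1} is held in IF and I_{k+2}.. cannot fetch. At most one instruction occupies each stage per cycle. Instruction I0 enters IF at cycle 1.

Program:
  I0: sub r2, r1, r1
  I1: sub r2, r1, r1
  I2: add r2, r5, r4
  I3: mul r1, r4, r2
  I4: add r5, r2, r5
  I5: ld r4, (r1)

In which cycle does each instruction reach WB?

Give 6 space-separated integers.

Answer: 5 6 7 10 11 13

Derivation:
I0 sub r2 <- r1,r1: IF@1 ID@2 stall=0 (-) EX@3 MEM@4 WB@5
I1 sub r2 <- r1,r1: IF@2 ID@3 stall=0 (-) EX@4 MEM@5 WB@6
I2 add r2 <- r5,r4: IF@3 ID@4 stall=0 (-) EX@5 MEM@6 WB@7
I3 mul r1 <- r4,r2: IF@4 ID@5 stall=2 (RAW on I2.r2 (WB@7)) EX@8 MEM@9 WB@10
I4 add r5 <- r2,r5: IF@5 ID@8 stall=0 (-) EX@9 MEM@10 WB@11
I5 ld r4 <- r1: IF@8 ID@9 stall=1 (RAW on I3.r1 (WB@10)) EX@11 MEM@12 WB@13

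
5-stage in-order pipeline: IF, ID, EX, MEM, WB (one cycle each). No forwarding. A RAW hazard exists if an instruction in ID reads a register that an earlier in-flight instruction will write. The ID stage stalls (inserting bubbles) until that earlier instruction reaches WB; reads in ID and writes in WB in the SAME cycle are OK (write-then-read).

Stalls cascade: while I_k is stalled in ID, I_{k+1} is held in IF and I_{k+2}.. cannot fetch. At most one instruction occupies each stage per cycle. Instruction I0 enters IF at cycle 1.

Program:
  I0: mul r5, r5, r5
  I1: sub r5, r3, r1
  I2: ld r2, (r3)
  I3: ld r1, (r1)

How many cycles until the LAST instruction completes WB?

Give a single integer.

Answer: 8

Derivation:
I0 mul r5 <- r5,r5: IF@1 ID@2 stall=0 (-) EX@3 MEM@4 WB@5
I1 sub r5 <- r3,r1: IF@2 ID@3 stall=0 (-) EX@4 MEM@5 WB@6
I2 ld r2 <- r3: IF@3 ID@4 stall=0 (-) EX@5 MEM@6 WB@7
I3 ld r1 <- r1: IF@4 ID@5 stall=0 (-) EX@6 MEM@7 WB@8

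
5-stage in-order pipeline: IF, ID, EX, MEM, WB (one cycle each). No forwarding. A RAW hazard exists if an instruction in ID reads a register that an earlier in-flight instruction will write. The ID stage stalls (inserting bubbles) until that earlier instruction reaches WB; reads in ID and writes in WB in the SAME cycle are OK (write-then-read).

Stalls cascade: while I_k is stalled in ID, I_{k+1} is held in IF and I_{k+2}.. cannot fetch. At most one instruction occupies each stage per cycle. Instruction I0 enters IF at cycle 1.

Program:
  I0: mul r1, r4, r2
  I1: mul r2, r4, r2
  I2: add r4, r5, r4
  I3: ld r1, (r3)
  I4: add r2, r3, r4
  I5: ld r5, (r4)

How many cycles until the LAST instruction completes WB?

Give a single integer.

Answer: 11

Derivation:
I0 mul r1 <- r4,r2: IF@1 ID@2 stall=0 (-) EX@3 MEM@4 WB@5
I1 mul r2 <- r4,r2: IF@2 ID@3 stall=0 (-) EX@4 MEM@5 WB@6
I2 add r4 <- r5,r4: IF@3 ID@4 stall=0 (-) EX@5 MEM@6 WB@7
I3 ld r1 <- r3: IF@4 ID@5 stall=0 (-) EX@6 MEM@7 WB@8
I4 add r2 <- r3,r4: IF@5 ID@6 stall=1 (RAW on I2.r4 (WB@7)) EX@8 MEM@9 WB@10
I5 ld r5 <- r4: IF@6 ID@8 stall=0 (-) EX@9 MEM@10 WB@11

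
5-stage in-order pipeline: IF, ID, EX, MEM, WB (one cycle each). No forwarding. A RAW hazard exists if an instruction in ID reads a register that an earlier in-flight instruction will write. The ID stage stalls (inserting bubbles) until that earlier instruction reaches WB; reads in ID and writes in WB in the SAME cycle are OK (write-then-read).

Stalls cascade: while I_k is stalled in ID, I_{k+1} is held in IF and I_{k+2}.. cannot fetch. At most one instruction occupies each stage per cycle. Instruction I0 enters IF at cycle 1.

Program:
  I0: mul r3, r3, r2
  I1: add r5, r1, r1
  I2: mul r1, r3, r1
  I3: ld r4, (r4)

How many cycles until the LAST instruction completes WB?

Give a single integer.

Answer: 9

Derivation:
I0 mul r3 <- r3,r2: IF@1 ID@2 stall=0 (-) EX@3 MEM@4 WB@5
I1 add r5 <- r1,r1: IF@2 ID@3 stall=0 (-) EX@4 MEM@5 WB@6
I2 mul r1 <- r3,r1: IF@3 ID@4 stall=1 (RAW on I0.r3 (WB@5)) EX@6 MEM@7 WB@8
I3 ld r4 <- r4: IF@4 ID@6 stall=0 (-) EX@7 MEM@8 WB@9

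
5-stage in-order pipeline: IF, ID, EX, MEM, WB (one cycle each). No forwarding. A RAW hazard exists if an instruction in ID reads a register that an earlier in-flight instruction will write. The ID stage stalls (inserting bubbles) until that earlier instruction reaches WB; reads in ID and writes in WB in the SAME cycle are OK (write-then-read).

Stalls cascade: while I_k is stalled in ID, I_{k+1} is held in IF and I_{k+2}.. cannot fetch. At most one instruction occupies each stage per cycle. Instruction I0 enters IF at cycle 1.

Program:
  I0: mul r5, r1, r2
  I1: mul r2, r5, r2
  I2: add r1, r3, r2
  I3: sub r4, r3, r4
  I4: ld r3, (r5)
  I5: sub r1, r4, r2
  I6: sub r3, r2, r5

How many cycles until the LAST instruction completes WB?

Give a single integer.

Answer: 16

Derivation:
I0 mul r5 <- r1,r2: IF@1 ID@2 stall=0 (-) EX@3 MEM@4 WB@5
I1 mul r2 <- r5,r2: IF@2 ID@3 stall=2 (RAW on I0.r5 (WB@5)) EX@6 MEM@7 WB@8
I2 add r1 <- r3,r2: IF@3 ID@6 stall=2 (RAW on I1.r2 (WB@8)) EX@9 MEM@10 WB@11
I3 sub r4 <- r3,r4: IF@6 ID@9 stall=0 (-) EX@10 MEM@11 WB@12
I4 ld r3 <- r5: IF@9 ID@10 stall=0 (-) EX@11 MEM@12 WB@13
I5 sub r1 <- r4,r2: IF@10 ID@11 stall=1 (RAW on I3.r4 (WB@12)) EX@13 MEM@14 WB@15
I6 sub r3 <- r2,r5: IF@11 ID@13 stall=0 (-) EX@14 MEM@15 WB@16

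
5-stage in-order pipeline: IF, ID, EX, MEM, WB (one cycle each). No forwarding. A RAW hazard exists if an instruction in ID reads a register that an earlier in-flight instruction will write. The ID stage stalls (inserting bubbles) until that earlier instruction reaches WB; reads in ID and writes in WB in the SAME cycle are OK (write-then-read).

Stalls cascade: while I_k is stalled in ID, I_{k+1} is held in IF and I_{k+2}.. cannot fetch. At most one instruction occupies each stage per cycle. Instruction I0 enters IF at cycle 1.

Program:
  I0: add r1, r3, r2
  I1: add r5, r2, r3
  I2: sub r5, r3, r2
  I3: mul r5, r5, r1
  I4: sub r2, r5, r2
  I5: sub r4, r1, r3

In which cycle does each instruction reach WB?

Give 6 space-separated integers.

Answer: 5 6 7 10 13 14

Derivation:
I0 add r1 <- r3,r2: IF@1 ID@2 stall=0 (-) EX@3 MEM@4 WB@5
I1 add r5 <- r2,r3: IF@2 ID@3 stall=0 (-) EX@4 MEM@5 WB@6
I2 sub r5 <- r3,r2: IF@3 ID@4 stall=0 (-) EX@5 MEM@6 WB@7
I3 mul r5 <- r5,r1: IF@4 ID@5 stall=2 (RAW on I2.r5 (WB@7)) EX@8 MEM@9 WB@10
I4 sub r2 <- r5,r2: IF@5 ID@8 stall=2 (RAW on I3.r5 (WB@10)) EX@11 MEM@12 WB@13
I5 sub r4 <- r1,r3: IF@8 ID@11 stall=0 (-) EX@12 MEM@13 WB@14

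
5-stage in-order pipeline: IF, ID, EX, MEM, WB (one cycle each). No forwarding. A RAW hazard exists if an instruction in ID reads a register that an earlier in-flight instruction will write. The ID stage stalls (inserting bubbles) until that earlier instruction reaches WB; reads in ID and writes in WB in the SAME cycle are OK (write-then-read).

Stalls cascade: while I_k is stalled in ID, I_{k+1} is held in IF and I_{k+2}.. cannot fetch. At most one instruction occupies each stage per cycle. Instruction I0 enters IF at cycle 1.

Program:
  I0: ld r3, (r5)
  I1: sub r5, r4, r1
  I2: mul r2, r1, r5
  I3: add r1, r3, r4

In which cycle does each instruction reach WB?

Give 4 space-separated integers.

Answer: 5 6 9 10

Derivation:
I0 ld r3 <- r5: IF@1 ID@2 stall=0 (-) EX@3 MEM@4 WB@5
I1 sub r5 <- r4,r1: IF@2 ID@3 stall=0 (-) EX@4 MEM@5 WB@6
I2 mul r2 <- r1,r5: IF@3 ID@4 stall=2 (RAW on I1.r5 (WB@6)) EX@7 MEM@8 WB@9
I3 add r1 <- r3,r4: IF@4 ID@7 stall=0 (-) EX@8 MEM@9 WB@10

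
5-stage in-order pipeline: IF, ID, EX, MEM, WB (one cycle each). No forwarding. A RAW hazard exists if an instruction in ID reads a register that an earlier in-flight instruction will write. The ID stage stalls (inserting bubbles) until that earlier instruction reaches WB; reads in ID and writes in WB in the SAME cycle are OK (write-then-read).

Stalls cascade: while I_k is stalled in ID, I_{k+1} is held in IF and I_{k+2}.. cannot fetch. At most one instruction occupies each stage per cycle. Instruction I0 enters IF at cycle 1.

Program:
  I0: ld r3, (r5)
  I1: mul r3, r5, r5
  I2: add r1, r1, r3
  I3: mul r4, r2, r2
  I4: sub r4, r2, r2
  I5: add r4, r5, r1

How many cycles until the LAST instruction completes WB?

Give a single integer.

I0 ld r3 <- r5: IF@1 ID@2 stall=0 (-) EX@3 MEM@4 WB@5
I1 mul r3 <- r5,r5: IF@2 ID@3 stall=0 (-) EX@4 MEM@5 WB@6
I2 add r1 <- r1,r3: IF@3 ID@4 stall=2 (RAW on I1.r3 (WB@6)) EX@7 MEM@8 WB@9
I3 mul r4 <- r2,r2: IF@4 ID@7 stall=0 (-) EX@8 MEM@9 WB@10
I4 sub r4 <- r2,r2: IF@7 ID@8 stall=0 (-) EX@9 MEM@10 WB@11
I5 add r4 <- r5,r1: IF@8 ID@9 stall=0 (-) EX@10 MEM@11 WB@12

Answer: 12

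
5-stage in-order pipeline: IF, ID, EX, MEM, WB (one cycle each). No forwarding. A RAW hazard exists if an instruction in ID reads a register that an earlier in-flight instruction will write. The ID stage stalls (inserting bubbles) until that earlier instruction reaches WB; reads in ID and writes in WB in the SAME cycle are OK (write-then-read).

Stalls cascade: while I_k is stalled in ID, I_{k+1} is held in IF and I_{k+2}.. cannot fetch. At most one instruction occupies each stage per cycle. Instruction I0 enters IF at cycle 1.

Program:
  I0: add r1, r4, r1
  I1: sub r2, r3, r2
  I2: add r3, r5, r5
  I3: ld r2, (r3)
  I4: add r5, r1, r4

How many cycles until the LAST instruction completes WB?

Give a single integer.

Answer: 11

Derivation:
I0 add r1 <- r4,r1: IF@1 ID@2 stall=0 (-) EX@3 MEM@4 WB@5
I1 sub r2 <- r3,r2: IF@2 ID@3 stall=0 (-) EX@4 MEM@5 WB@6
I2 add r3 <- r5,r5: IF@3 ID@4 stall=0 (-) EX@5 MEM@6 WB@7
I3 ld r2 <- r3: IF@4 ID@5 stall=2 (RAW on I2.r3 (WB@7)) EX@8 MEM@9 WB@10
I4 add r5 <- r1,r4: IF@5 ID@8 stall=0 (-) EX@9 MEM@10 WB@11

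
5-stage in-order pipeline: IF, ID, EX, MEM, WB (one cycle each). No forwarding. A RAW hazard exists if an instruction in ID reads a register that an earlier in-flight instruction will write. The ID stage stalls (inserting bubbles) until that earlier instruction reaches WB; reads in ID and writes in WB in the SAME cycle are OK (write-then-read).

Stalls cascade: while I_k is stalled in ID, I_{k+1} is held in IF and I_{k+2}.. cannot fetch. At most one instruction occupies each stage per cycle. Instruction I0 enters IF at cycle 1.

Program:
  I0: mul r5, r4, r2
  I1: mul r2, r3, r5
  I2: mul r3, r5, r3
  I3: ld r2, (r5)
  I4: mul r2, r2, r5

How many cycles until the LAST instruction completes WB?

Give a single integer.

I0 mul r5 <- r4,r2: IF@1 ID@2 stall=0 (-) EX@3 MEM@4 WB@5
I1 mul r2 <- r3,r5: IF@2 ID@3 stall=2 (RAW on I0.r5 (WB@5)) EX@6 MEM@7 WB@8
I2 mul r3 <- r5,r3: IF@3 ID@6 stall=0 (-) EX@7 MEM@8 WB@9
I3 ld r2 <- r5: IF@6 ID@7 stall=0 (-) EX@8 MEM@9 WB@10
I4 mul r2 <- r2,r5: IF@7 ID@8 stall=2 (RAW on I3.r2 (WB@10)) EX@11 MEM@12 WB@13

Answer: 13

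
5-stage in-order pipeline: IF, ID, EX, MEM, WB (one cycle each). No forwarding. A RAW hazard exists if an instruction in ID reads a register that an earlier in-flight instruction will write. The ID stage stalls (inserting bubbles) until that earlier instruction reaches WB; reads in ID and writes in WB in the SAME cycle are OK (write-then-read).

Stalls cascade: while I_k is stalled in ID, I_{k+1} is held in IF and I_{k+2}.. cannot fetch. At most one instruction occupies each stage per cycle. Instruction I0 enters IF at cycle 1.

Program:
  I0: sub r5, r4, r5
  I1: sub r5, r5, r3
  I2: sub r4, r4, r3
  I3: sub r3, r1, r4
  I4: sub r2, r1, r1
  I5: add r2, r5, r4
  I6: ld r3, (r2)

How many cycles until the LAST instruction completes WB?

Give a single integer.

I0 sub r5 <- r4,r5: IF@1 ID@2 stall=0 (-) EX@3 MEM@4 WB@5
I1 sub r5 <- r5,r3: IF@2 ID@3 stall=2 (RAW on I0.r5 (WB@5)) EX@6 MEM@7 WB@8
I2 sub r4 <- r4,r3: IF@3 ID@6 stall=0 (-) EX@7 MEM@8 WB@9
I3 sub r3 <- r1,r4: IF@6 ID@7 stall=2 (RAW on I2.r4 (WB@9)) EX@10 MEM@11 WB@12
I4 sub r2 <- r1,r1: IF@7 ID@10 stall=0 (-) EX@11 MEM@12 WB@13
I5 add r2 <- r5,r4: IF@10 ID@11 stall=0 (-) EX@12 MEM@13 WB@14
I6 ld r3 <- r2: IF@11 ID@12 stall=2 (RAW on I5.r2 (WB@14)) EX@15 MEM@16 WB@17

Answer: 17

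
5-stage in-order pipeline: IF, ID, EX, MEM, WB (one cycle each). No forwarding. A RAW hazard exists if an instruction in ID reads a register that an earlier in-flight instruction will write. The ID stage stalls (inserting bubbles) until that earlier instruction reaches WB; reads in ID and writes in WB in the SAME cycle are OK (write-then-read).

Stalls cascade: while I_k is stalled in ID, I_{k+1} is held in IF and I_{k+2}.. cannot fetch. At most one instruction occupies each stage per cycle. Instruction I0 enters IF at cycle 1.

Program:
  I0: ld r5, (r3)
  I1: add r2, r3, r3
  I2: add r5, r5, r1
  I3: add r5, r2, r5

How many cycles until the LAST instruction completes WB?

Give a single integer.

Answer: 11

Derivation:
I0 ld r5 <- r3: IF@1 ID@2 stall=0 (-) EX@3 MEM@4 WB@5
I1 add r2 <- r3,r3: IF@2 ID@3 stall=0 (-) EX@4 MEM@5 WB@6
I2 add r5 <- r5,r1: IF@3 ID@4 stall=1 (RAW on I0.r5 (WB@5)) EX@6 MEM@7 WB@8
I3 add r5 <- r2,r5: IF@4 ID@6 stall=2 (RAW on I2.r5 (WB@8)) EX@9 MEM@10 WB@11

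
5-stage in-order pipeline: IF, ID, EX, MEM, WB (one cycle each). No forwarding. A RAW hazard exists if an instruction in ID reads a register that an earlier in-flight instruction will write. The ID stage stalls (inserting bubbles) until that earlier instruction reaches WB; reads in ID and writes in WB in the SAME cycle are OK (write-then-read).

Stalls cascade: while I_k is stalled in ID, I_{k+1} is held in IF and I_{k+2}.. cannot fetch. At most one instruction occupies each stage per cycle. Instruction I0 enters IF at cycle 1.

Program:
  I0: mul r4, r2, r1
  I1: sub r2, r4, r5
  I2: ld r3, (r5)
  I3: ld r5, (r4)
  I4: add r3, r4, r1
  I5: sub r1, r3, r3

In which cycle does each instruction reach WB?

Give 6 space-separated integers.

I0 mul r4 <- r2,r1: IF@1 ID@2 stall=0 (-) EX@3 MEM@4 WB@5
I1 sub r2 <- r4,r5: IF@2 ID@3 stall=2 (RAW on I0.r4 (WB@5)) EX@6 MEM@7 WB@8
I2 ld r3 <- r5: IF@3 ID@6 stall=0 (-) EX@7 MEM@8 WB@9
I3 ld r5 <- r4: IF@6 ID@7 stall=0 (-) EX@8 MEM@9 WB@10
I4 add r3 <- r4,r1: IF@7 ID@8 stall=0 (-) EX@9 MEM@10 WB@11
I5 sub r1 <- r3,r3: IF@8 ID@9 stall=2 (RAW on I4.r3 (WB@11)) EX@12 MEM@13 WB@14

Answer: 5 8 9 10 11 14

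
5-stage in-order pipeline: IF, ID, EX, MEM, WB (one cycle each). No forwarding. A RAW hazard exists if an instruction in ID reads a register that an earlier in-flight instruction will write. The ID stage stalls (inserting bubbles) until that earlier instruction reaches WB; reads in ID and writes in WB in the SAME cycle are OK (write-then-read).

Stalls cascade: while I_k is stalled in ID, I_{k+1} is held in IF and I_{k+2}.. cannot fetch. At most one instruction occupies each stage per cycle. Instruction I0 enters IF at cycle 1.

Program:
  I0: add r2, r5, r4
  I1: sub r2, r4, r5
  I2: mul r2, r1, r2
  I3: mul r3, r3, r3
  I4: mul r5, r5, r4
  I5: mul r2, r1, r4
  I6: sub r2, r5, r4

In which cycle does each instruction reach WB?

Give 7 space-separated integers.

I0 add r2 <- r5,r4: IF@1 ID@2 stall=0 (-) EX@3 MEM@4 WB@5
I1 sub r2 <- r4,r5: IF@2 ID@3 stall=0 (-) EX@4 MEM@5 WB@6
I2 mul r2 <- r1,r2: IF@3 ID@4 stall=2 (RAW on I1.r2 (WB@6)) EX@7 MEM@8 WB@9
I3 mul r3 <- r3,r3: IF@4 ID@7 stall=0 (-) EX@8 MEM@9 WB@10
I4 mul r5 <- r5,r4: IF@7 ID@8 stall=0 (-) EX@9 MEM@10 WB@11
I5 mul r2 <- r1,r4: IF@8 ID@9 stall=0 (-) EX@10 MEM@11 WB@12
I6 sub r2 <- r5,r4: IF@9 ID@10 stall=1 (RAW on I4.r5 (WB@11)) EX@12 MEM@13 WB@14

Answer: 5 6 9 10 11 12 14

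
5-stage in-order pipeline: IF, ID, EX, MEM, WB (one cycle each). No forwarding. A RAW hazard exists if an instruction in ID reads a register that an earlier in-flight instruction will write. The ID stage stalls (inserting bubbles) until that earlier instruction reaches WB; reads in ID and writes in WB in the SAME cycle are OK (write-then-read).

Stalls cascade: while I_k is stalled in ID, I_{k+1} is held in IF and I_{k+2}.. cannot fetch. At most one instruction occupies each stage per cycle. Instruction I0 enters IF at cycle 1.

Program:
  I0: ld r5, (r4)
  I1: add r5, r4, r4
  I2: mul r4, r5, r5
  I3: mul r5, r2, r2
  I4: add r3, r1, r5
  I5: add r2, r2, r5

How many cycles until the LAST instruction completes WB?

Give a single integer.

I0 ld r5 <- r4: IF@1 ID@2 stall=0 (-) EX@3 MEM@4 WB@5
I1 add r5 <- r4,r4: IF@2 ID@3 stall=0 (-) EX@4 MEM@5 WB@6
I2 mul r4 <- r5,r5: IF@3 ID@4 stall=2 (RAW on I1.r5 (WB@6)) EX@7 MEM@8 WB@9
I3 mul r5 <- r2,r2: IF@4 ID@7 stall=0 (-) EX@8 MEM@9 WB@10
I4 add r3 <- r1,r5: IF@7 ID@8 stall=2 (RAW on I3.r5 (WB@10)) EX@11 MEM@12 WB@13
I5 add r2 <- r2,r5: IF@8 ID@11 stall=0 (-) EX@12 MEM@13 WB@14

Answer: 14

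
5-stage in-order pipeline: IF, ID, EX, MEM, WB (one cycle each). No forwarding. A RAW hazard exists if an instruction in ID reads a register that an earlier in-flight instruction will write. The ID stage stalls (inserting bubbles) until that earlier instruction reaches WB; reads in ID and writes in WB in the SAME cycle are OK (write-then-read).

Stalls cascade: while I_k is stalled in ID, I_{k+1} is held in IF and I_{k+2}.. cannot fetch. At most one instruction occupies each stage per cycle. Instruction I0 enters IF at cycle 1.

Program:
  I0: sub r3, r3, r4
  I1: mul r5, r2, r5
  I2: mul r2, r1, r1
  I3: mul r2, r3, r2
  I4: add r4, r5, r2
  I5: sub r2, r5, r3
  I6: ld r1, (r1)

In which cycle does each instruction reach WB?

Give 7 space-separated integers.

I0 sub r3 <- r3,r4: IF@1 ID@2 stall=0 (-) EX@3 MEM@4 WB@5
I1 mul r5 <- r2,r5: IF@2 ID@3 stall=0 (-) EX@4 MEM@5 WB@6
I2 mul r2 <- r1,r1: IF@3 ID@4 stall=0 (-) EX@5 MEM@6 WB@7
I3 mul r2 <- r3,r2: IF@4 ID@5 stall=2 (RAW on I2.r2 (WB@7)) EX@8 MEM@9 WB@10
I4 add r4 <- r5,r2: IF@5 ID@8 stall=2 (RAW on I3.r2 (WB@10)) EX@11 MEM@12 WB@13
I5 sub r2 <- r5,r3: IF@8 ID@11 stall=0 (-) EX@12 MEM@13 WB@14
I6 ld r1 <- r1: IF@11 ID@12 stall=0 (-) EX@13 MEM@14 WB@15

Answer: 5 6 7 10 13 14 15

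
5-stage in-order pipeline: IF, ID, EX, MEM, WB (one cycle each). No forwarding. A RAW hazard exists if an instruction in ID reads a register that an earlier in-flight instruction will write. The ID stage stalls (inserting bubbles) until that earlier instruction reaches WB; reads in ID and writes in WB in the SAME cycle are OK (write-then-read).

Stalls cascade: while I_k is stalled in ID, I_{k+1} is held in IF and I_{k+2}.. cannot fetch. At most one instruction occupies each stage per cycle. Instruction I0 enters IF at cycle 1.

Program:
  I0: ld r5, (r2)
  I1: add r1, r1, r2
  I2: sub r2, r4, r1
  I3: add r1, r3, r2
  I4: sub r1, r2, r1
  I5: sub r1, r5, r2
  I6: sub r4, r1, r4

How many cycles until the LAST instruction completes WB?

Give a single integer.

Answer: 19

Derivation:
I0 ld r5 <- r2: IF@1 ID@2 stall=0 (-) EX@3 MEM@4 WB@5
I1 add r1 <- r1,r2: IF@2 ID@3 stall=0 (-) EX@4 MEM@5 WB@6
I2 sub r2 <- r4,r1: IF@3 ID@4 stall=2 (RAW on I1.r1 (WB@6)) EX@7 MEM@8 WB@9
I3 add r1 <- r3,r2: IF@4 ID@7 stall=2 (RAW on I2.r2 (WB@9)) EX@10 MEM@11 WB@12
I4 sub r1 <- r2,r1: IF@7 ID@10 stall=2 (RAW on I3.r1 (WB@12)) EX@13 MEM@14 WB@15
I5 sub r1 <- r5,r2: IF@10 ID@13 stall=0 (-) EX@14 MEM@15 WB@16
I6 sub r4 <- r1,r4: IF@13 ID@14 stall=2 (RAW on I5.r1 (WB@16)) EX@17 MEM@18 WB@19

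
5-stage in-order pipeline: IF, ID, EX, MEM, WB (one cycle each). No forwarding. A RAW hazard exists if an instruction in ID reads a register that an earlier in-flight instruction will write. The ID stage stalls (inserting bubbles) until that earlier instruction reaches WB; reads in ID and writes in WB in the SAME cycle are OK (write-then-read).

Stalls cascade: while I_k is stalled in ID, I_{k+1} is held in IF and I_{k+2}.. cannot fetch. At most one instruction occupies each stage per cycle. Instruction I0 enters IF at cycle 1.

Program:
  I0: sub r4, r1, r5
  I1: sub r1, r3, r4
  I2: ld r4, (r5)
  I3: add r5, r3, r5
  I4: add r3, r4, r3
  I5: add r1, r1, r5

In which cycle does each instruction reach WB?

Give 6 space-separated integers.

Answer: 5 8 9 10 12 13

Derivation:
I0 sub r4 <- r1,r5: IF@1 ID@2 stall=0 (-) EX@3 MEM@4 WB@5
I1 sub r1 <- r3,r4: IF@2 ID@3 stall=2 (RAW on I0.r4 (WB@5)) EX@6 MEM@7 WB@8
I2 ld r4 <- r5: IF@3 ID@6 stall=0 (-) EX@7 MEM@8 WB@9
I3 add r5 <- r3,r5: IF@6 ID@7 stall=0 (-) EX@8 MEM@9 WB@10
I4 add r3 <- r4,r3: IF@7 ID@8 stall=1 (RAW on I2.r4 (WB@9)) EX@10 MEM@11 WB@12
I5 add r1 <- r1,r5: IF@8 ID@10 stall=0 (-) EX@11 MEM@12 WB@13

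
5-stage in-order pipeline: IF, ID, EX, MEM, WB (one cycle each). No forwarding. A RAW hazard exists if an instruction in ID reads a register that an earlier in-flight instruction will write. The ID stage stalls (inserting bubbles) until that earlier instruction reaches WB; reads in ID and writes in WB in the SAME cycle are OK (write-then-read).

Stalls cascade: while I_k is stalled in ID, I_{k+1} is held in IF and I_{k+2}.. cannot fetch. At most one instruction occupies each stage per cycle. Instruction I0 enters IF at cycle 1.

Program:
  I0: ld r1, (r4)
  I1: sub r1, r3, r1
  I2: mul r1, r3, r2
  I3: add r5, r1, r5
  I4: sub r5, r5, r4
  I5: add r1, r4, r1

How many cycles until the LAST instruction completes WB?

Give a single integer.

Answer: 16

Derivation:
I0 ld r1 <- r4: IF@1 ID@2 stall=0 (-) EX@3 MEM@4 WB@5
I1 sub r1 <- r3,r1: IF@2 ID@3 stall=2 (RAW on I0.r1 (WB@5)) EX@6 MEM@7 WB@8
I2 mul r1 <- r3,r2: IF@3 ID@6 stall=0 (-) EX@7 MEM@8 WB@9
I3 add r5 <- r1,r5: IF@6 ID@7 stall=2 (RAW on I2.r1 (WB@9)) EX@10 MEM@11 WB@12
I4 sub r5 <- r5,r4: IF@7 ID@10 stall=2 (RAW on I3.r5 (WB@12)) EX@13 MEM@14 WB@15
I5 add r1 <- r4,r1: IF@10 ID@13 stall=0 (-) EX@14 MEM@15 WB@16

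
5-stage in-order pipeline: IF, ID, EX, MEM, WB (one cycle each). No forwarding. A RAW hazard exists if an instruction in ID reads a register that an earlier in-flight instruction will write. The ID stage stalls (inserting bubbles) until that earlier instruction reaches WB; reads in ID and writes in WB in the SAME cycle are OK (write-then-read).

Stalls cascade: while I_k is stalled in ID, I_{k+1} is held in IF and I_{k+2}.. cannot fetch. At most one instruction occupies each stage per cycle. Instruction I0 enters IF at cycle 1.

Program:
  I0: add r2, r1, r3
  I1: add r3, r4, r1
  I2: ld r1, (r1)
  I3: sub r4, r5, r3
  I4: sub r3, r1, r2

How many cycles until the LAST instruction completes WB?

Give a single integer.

I0 add r2 <- r1,r3: IF@1 ID@2 stall=0 (-) EX@3 MEM@4 WB@5
I1 add r3 <- r4,r1: IF@2 ID@3 stall=0 (-) EX@4 MEM@5 WB@6
I2 ld r1 <- r1: IF@3 ID@4 stall=0 (-) EX@5 MEM@6 WB@7
I3 sub r4 <- r5,r3: IF@4 ID@5 stall=1 (RAW on I1.r3 (WB@6)) EX@7 MEM@8 WB@9
I4 sub r3 <- r1,r2: IF@5 ID@7 stall=0 (-) EX@8 MEM@9 WB@10

Answer: 10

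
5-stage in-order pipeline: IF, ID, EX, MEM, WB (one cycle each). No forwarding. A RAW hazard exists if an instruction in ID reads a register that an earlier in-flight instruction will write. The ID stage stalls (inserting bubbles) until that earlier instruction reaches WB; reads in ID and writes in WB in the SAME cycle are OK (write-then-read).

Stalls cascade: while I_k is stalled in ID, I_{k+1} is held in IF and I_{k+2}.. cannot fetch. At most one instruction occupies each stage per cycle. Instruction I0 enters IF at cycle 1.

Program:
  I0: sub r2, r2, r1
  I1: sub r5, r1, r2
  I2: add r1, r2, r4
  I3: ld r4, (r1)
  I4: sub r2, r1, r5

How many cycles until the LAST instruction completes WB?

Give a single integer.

Answer: 13

Derivation:
I0 sub r2 <- r2,r1: IF@1 ID@2 stall=0 (-) EX@3 MEM@4 WB@5
I1 sub r5 <- r1,r2: IF@2 ID@3 stall=2 (RAW on I0.r2 (WB@5)) EX@6 MEM@7 WB@8
I2 add r1 <- r2,r4: IF@3 ID@6 stall=0 (-) EX@7 MEM@8 WB@9
I3 ld r4 <- r1: IF@6 ID@7 stall=2 (RAW on I2.r1 (WB@9)) EX@10 MEM@11 WB@12
I4 sub r2 <- r1,r5: IF@7 ID@10 stall=0 (-) EX@11 MEM@12 WB@13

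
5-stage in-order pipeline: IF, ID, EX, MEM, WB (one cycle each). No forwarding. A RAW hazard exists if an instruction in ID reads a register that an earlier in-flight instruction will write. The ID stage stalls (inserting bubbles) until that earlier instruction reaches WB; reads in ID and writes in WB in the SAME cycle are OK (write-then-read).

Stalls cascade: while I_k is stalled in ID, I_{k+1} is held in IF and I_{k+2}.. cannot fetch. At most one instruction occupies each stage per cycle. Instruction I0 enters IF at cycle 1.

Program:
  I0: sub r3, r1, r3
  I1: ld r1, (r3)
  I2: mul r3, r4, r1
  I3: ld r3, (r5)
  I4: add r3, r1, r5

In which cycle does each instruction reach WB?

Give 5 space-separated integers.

Answer: 5 8 11 12 13

Derivation:
I0 sub r3 <- r1,r3: IF@1 ID@2 stall=0 (-) EX@3 MEM@4 WB@5
I1 ld r1 <- r3: IF@2 ID@3 stall=2 (RAW on I0.r3 (WB@5)) EX@6 MEM@7 WB@8
I2 mul r3 <- r4,r1: IF@3 ID@6 stall=2 (RAW on I1.r1 (WB@8)) EX@9 MEM@10 WB@11
I3 ld r3 <- r5: IF@6 ID@9 stall=0 (-) EX@10 MEM@11 WB@12
I4 add r3 <- r1,r5: IF@9 ID@10 stall=0 (-) EX@11 MEM@12 WB@13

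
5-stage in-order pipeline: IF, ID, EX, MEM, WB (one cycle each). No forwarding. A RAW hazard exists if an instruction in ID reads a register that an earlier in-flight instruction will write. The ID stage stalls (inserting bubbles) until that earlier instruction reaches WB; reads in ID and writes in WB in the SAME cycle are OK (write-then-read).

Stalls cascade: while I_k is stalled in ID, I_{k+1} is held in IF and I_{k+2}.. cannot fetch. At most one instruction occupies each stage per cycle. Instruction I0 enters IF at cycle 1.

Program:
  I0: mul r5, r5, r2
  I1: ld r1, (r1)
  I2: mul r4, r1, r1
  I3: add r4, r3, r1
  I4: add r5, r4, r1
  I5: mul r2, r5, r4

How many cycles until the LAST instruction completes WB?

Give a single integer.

Answer: 16

Derivation:
I0 mul r5 <- r5,r2: IF@1 ID@2 stall=0 (-) EX@3 MEM@4 WB@5
I1 ld r1 <- r1: IF@2 ID@3 stall=0 (-) EX@4 MEM@5 WB@6
I2 mul r4 <- r1,r1: IF@3 ID@4 stall=2 (RAW on I1.r1 (WB@6)) EX@7 MEM@8 WB@9
I3 add r4 <- r3,r1: IF@4 ID@7 stall=0 (-) EX@8 MEM@9 WB@10
I4 add r5 <- r4,r1: IF@7 ID@8 stall=2 (RAW on I3.r4 (WB@10)) EX@11 MEM@12 WB@13
I5 mul r2 <- r5,r4: IF@8 ID@11 stall=2 (RAW on I4.r5 (WB@13)) EX@14 MEM@15 WB@16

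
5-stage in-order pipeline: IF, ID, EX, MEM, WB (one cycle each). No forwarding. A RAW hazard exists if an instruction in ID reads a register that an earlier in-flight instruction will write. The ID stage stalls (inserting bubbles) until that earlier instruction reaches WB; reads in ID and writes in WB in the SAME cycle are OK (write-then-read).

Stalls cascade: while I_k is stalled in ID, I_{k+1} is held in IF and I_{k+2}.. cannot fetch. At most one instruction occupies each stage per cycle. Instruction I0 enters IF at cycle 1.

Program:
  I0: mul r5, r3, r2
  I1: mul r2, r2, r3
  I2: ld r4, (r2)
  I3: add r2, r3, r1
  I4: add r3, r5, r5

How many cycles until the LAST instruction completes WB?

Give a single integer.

I0 mul r5 <- r3,r2: IF@1 ID@2 stall=0 (-) EX@3 MEM@4 WB@5
I1 mul r2 <- r2,r3: IF@2 ID@3 stall=0 (-) EX@4 MEM@5 WB@6
I2 ld r4 <- r2: IF@3 ID@4 stall=2 (RAW on I1.r2 (WB@6)) EX@7 MEM@8 WB@9
I3 add r2 <- r3,r1: IF@4 ID@7 stall=0 (-) EX@8 MEM@9 WB@10
I4 add r3 <- r5,r5: IF@7 ID@8 stall=0 (-) EX@9 MEM@10 WB@11

Answer: 11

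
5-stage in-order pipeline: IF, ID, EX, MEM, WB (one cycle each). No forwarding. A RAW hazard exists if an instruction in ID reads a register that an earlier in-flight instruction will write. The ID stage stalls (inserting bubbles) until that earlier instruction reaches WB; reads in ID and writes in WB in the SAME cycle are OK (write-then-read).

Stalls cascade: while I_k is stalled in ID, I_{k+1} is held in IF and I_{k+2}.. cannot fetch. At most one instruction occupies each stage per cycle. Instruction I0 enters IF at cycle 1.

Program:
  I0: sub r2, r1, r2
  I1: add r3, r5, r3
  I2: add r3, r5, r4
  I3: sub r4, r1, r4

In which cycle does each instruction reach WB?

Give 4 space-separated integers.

Answer: 5 6 7 8

Derivation:
I0 sub r2 <- r1,r2: IF@1 ID@2 stall=0 (-) EX@3 MEM@4 WB@5
I1 add r3 <- r5,r3: IF@2 ID@3 stall=0 (-) EX@4 MEM@5 WB@6
I2 add r3 <- r5,r4: IF@3 ID@4 stall=0 (-) EX@5 MEM@6 WB@7
I3 sub r4 <- r1,r4: IF@4 ID@5 stall=0 (-) EX@6 MEM@7 WB@8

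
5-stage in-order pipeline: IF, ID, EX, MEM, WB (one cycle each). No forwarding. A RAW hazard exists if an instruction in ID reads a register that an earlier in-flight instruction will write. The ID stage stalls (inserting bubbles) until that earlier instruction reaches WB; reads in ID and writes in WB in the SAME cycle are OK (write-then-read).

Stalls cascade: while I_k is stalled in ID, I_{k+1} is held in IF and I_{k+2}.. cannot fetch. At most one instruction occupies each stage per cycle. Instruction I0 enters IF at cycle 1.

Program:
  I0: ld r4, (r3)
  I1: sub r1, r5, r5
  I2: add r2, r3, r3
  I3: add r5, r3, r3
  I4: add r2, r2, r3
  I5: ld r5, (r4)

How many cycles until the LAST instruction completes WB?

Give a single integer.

Answer: 11

Derivation:
I0 ld r4 <- r3: IF@1 ID@2 stall=0 (-) EX@3 MEM@4 WB@5
I1 sub r1 <- r5,r5: IF@2 ID@3 stall=0 (-) EX@4 MEM@5 WB@6
I2 add r2 <- r3,r3: IF@3 ID@4 stall=0 (-) EX@5 MEM@6 WB@7
I3 add r5 <- r3,r3: IF@4 ID@5 stall=0 (-) EX@6 MEM@7 WB@8
I4 add r2 <- r2,r3: IF@5 ID@6 stall=1 (RAW on I2.r2 (WB@7)) EX@8 MEM@9 WB@10
I5 ld r5 <- r4: IF@6 ID@8 stall=0 (-) EX@9 MEM@10 WB@11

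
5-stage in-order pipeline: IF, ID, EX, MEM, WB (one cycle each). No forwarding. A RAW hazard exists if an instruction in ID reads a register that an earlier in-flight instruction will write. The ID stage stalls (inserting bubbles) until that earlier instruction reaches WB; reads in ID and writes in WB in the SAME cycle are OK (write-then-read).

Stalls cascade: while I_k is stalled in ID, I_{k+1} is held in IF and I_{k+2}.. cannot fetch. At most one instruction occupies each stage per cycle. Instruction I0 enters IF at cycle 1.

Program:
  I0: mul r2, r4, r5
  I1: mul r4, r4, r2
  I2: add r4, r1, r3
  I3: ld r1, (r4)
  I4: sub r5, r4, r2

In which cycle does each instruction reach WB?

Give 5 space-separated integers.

I0 mul r2 <- r4,r5: IF@1 ID@2 stall=0 (-) EX@3 MEM@4 WB@5
I1 mul r4 <- r4,r2: IF@2 ID@3 stall=2 (RAW on I0.r2 (WB@5)) EX@6 MEM@7 WB@8
I2 add r4 <- r1,r3: IF@3 ID@6 stall=0 (-) EX@7 MEM@8 WB@9
I3 ld r1 <- r4: IF@6 ID@7 stall=2 (RAW on I2.r4 (WB@9)) EX@10 MEM@11 WB@12
I4 sub r5 <- r4,r2: IF@7 ID@10 stall=0 (-) EX@11 MEM@12 WB@13

Answer: 5 8 9 12 13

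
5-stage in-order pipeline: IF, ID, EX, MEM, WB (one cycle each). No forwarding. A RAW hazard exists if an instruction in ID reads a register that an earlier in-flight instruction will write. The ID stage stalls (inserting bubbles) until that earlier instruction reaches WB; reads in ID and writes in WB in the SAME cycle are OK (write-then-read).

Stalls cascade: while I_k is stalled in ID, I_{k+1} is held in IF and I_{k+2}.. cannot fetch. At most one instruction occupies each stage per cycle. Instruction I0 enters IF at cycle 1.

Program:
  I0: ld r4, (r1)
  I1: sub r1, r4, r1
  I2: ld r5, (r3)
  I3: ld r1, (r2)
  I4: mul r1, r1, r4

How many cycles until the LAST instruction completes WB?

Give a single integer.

I0 ld r4 <- r1: IF@1 ID@2 stall=0 (-) EX@3 MEM@4 WB@5
I1 sub r1 <- r4,r1: IF@2 ID@3 stall=2 (RAW on I0.r4 (WB@5)) EX@6 MEM@7 WB@8
I2 ld r5 <- r3: IF@3 ID@6 stall=0 (-) EX@7 MEM@8 WB@9
I3 ld r1 <- r2: IF@6 ID@7 stall=0 (-) EX@8 MEM@9 WB@10
I4 mul r1 <- r1,r4: IF@7 ID@8 stall=2 (RAW on I3.r1 (WB@10)) EX@11 MEM@12 WB@13

Answer: 13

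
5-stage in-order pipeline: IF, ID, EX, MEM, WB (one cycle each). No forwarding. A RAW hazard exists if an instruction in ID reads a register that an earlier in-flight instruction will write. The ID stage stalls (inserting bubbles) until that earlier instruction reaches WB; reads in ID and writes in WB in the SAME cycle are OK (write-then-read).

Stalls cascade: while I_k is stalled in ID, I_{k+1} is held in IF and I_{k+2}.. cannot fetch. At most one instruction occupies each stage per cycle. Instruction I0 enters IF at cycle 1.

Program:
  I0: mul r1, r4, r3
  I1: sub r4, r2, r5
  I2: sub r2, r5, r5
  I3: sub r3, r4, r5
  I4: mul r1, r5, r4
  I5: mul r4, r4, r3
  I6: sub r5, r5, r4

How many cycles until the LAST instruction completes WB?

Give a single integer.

I0 mul r1 <- r4,r3: IF@1 ID@2 stall=0 (-) EX@3 MEM@4 WB@5
I1 sub r4 <- r2,r5: IF@2 ID@3 stall=0 (-) EX@4 MEM@5 WB@6
I2 sub r2 <- r5,r5: IF@3 ID@4 stall=0 (-) EX@5 MEM@6 WB@7
I3 sub r3 <- r4,r5: IF@4 ID@5 stall=1 (RAW on I1.r4 (WB@6)) EX@7 MEM@8 WB@9
I4 mul r1 <- r5,r4: IF@5 ID@7 stall=0 (-) EX@8 MEM@9 WB@10
I5 mul r4 <- r4,r3: IF@7 ID@8 stall=1 (RAW on I3.r3 (WB@9)) EX@10 MEM@11 WB@12
I6 sub r5 <- r5,r4: IF@8 ID@10 stall=2 (RAW on I5.r4 (WB@12)) EX@13 MEM@14 WB@15

Answer: 15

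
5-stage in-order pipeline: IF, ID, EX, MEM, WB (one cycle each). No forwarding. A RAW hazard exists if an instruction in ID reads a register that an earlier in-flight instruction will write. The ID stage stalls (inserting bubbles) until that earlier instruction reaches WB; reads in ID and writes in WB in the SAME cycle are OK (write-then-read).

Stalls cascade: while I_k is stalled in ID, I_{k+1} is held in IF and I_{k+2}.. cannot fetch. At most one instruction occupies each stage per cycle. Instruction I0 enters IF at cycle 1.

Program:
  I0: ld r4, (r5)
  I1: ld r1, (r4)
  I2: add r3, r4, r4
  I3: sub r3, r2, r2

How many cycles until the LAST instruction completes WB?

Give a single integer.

I0 ld r4 <- r5: IF@1 ID@2 stall=0 (-) EX@3 MEM@4 WB@5
I1 ld r1 <- r4: IF@2 ID@3 stall=2 (RAW on I0.r4 (WB@5)) EX@6 MEM@7 WB@8
I2 add r3 <- r4,r4: IF@3 ID@6 stall=0 (-) EX@7 MEM@8 WB@9
I3 sub r3 <- r2,r2: IF@6 ID@7 stall=0 (-) EX@8 MEM@9 WB@10

Answer: 10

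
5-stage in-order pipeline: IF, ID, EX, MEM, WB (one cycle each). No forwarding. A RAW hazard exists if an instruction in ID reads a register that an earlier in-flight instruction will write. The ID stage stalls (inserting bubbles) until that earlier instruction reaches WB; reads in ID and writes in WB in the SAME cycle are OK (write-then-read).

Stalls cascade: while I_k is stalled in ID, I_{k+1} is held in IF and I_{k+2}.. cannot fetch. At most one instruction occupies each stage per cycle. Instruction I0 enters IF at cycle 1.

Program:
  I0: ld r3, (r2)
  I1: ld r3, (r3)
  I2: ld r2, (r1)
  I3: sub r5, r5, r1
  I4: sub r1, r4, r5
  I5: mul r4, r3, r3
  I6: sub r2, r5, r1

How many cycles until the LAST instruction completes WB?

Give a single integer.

I0 ld r3 <- r2: IF@1 ID@2 stall=0 (-) EX@3 MEM@4 WB@5
I1 ld r3 <- r3: IF@2 ID@3 stall=2 (RAW on I0.r3 (WB@5)) EX@6 MEM@7 WB@8
I2 ld r2 <- r1: IF@3 ID@6 stall=0 (-) EX@7 MEM@8 WB@9
I3 sub r5 <- r5,r1: IF@6 ID@7 stall=0 (-) EX@8 MEM@9 WB@10
I4 sub r1 <- r4,r5: IF@7 ID@8 stall=2 (RAW on I3.r5 (WB@10)) EX@11 MEM@12 WB@13
I5 mul r4 <- r3,r3: IF@8 ID@11 stall=0 (-) EX@12 MEM@13 WB@14
I6 sub r2 <- r5,r1: IF@11 ID@12 stall=1 (RAW on I4.r1 (WB@13)) EX@14 MEM@15 WB@16

Answer: 16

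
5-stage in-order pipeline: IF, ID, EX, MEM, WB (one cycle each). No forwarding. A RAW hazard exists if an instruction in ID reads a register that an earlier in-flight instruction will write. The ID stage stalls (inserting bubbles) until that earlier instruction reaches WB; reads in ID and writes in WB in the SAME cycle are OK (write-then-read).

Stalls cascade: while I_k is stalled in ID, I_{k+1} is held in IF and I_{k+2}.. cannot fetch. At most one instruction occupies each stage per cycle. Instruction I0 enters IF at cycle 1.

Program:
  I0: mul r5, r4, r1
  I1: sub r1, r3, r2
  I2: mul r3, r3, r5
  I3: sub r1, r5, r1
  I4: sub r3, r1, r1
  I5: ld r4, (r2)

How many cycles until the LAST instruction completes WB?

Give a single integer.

I0 mul r5 <- r4,r1: IF@1 ID@2 stall=0 (-) EX@3 MEM@4 WB@5
I1 sub r1 <- r3,r2: IF@2 ID@3 stall=0 (-) EX@4 MEM@5 WB@6
I2 mul r3 <- r3,r5: IF@3 ID@4 stall=1 (RAW on I0.r5 (WB@5)) EX@6 MEM@7 WB@8
I3 sub r1 <- r5,r1: IF@4 ID@6 stall=0 (-) EX@7 MEM@8 WB@9
I4 sub r3 <- r1,r1: IF@6 ID@7 stall=2 (RAW on I3.r1 (WB@9)) EX@10 MEM@11 WB@12
I5 ld r4 <- r2: IF@7 ID@10 stall=0 (-) EX@11 MEM@12 WB@13

Answer: 13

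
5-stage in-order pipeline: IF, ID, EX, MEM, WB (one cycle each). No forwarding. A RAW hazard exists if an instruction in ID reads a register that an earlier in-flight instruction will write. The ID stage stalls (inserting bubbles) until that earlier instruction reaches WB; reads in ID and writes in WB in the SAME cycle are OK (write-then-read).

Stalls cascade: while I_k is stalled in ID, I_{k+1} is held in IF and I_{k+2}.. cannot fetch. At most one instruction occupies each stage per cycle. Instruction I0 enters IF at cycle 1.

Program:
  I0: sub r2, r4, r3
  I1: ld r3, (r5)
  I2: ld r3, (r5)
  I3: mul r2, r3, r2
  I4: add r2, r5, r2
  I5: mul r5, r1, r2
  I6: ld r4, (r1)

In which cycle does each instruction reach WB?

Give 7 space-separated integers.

I0 sub r2 <- r4,r3: IF@1 ID@2 stall=0 (-) EX@3 MEM@4 WB@5
I1 ld r3 <- r5: IF@2 ID@3 stall=0 (-) EX@4 MEM@5 WB@6
I2 ld r3 <- r5: IF@3 ID@4 stall=0 (-) EX@5 MEM@6 WB@7
I3 mul r2 <- r3,r2: IF@4 ID@5 stall=2 (RAW on I2.r3 (WB@7)) EX@8 MEM@9 WB@10
I4 add r2 <- r5,r2: IF@5 ID@8 stall=2 (RAW on I3.r2 (WB@10)) EX@11 MEM@12 WB@13
I5 mul r5 <- r1,r2: IF@8 ID@11 stall=2 (RAW on I4.r2 (WB@13)) EX@14 MEM@15 WB@16
I6 ld r4 <- r1: IF@11 ID@14 stall=0 (-) EX@15 MEM@16 WB@17

Answer: 5 6 7 10 13 16 17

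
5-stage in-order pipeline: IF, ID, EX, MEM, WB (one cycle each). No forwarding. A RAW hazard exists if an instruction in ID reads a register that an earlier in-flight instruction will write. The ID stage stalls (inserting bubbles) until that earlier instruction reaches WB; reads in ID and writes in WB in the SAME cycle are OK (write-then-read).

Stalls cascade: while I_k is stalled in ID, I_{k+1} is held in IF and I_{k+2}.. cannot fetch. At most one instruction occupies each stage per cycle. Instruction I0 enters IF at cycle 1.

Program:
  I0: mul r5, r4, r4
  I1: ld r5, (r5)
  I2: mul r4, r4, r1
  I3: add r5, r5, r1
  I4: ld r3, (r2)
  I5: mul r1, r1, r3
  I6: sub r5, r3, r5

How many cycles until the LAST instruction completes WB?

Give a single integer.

I0 mul r5 <- r4,r4: IF@1 ID@2 stall=0 (-) EX@3 MEM@4 WB@5
I1 ld r5 <- r5: IF@2 ID@3 stall=2 (RAW on I0.r5 (WB@5)) EX@6 MEM@7 WB@8
I2 mul r4 <- r4,r1: IF@3 ID@6 stall=0 (-) EX@7 MEM@8 WB@9
I3 add r5 <- r5,r1: IF@6 ID@7 stall=1 (RAW on I1.r5 (WB@8)) EX@9 MEM@10 WB@11
I4 ld r3 <- r2: IF@7 ID@9 stall=0 (-) EX@10 MEM@11 WB@12
I5 mul r1 <- r1,r3: IF@9 ID@10 stall=2 (RAW on I4.r3 (WB@12)) EX@13 MEM@14 WB@15
I6 sub r5 <- r3,r5: IF@10 ID@13 stall=0 (-) EX@14 MEM@15 WB@16

Answer: 16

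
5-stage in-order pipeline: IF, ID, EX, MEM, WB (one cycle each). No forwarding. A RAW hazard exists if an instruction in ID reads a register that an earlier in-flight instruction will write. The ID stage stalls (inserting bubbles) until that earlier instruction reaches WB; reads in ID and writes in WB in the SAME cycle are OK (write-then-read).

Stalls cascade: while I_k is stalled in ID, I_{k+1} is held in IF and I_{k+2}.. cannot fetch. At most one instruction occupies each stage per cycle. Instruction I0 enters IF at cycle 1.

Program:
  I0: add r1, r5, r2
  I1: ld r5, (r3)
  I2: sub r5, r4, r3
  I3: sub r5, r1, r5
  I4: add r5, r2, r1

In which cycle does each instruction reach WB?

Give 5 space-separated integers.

Answer: 5 6 7 10 11

Derivation:
I0 add r1 <- r5,r2: IF@1 ID@2 stall=0 (-) EX@3 MEM@4 WB@5
I1 ld r5 <- r3: IF@2 ID@3 stall=0 (-) EX@4 MEM@5 WB@6
I2 sub r5 <- r4,r3: IF@3 ID@4 stall=0 (-) EX@5 MEM@6 WB@7
I3 sub r5 <- r1,r5: IF@4 ID@5 stall=2 (RAW on I2.r5 (WB@7)) EX@8 MEM@9 WB@10
I4 add r5 <- r2,r1: IF@5 ID@8 stall=0 (-) EX@9 MEM@10 WB@11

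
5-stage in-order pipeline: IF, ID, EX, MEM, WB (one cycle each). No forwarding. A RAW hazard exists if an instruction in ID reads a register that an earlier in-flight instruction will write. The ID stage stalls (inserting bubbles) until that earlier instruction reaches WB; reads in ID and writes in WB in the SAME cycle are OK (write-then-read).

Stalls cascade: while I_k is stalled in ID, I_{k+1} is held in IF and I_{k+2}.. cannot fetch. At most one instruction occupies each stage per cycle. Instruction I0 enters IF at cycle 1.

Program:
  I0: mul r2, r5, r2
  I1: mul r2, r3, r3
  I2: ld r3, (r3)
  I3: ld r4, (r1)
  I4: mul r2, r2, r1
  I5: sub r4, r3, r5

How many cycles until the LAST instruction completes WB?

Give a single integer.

I0 mul r2 <- r5,r2: IF@1 ID@2 stall=0 (-) EX@3 MEM@4 WB@5
I1 mul r2 <- r3,r3: IF@2 ID@3 stall=0 (-) EX@4 MEM@5 WB@6
I2 ld r3 <- r3: IF@3 ID@4 stall=0 (-) EX@5 MEM@6 WB@7
I3 ld r4 <- r1: IF@4 ID@5 stall=0 (-) EX@6 MEM@7 WB@8
I4 mul r2 <- r2,r1: IF@5 ID@6 stall=0 (-) EX@7 MEM@8 WB@9
I5 sub r4 <- r3,r5: IF@6 ID@7 stall=0 (-) EX@8 MEM@9 WB@10

Answer: 10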